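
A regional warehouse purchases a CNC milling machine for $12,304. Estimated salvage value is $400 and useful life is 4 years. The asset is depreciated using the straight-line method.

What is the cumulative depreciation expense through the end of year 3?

$8,928

Depreciable base = $12,304 − $400 = $11,904.
Annual expense = $11,904 / 4 = $2,976.
End of year 1: book value $9,328.
End of year 2: book value $6,352.
End of year 3: book value $3,376.
Accumulated through year 3 = $12,304 − $3,376 = $8,928.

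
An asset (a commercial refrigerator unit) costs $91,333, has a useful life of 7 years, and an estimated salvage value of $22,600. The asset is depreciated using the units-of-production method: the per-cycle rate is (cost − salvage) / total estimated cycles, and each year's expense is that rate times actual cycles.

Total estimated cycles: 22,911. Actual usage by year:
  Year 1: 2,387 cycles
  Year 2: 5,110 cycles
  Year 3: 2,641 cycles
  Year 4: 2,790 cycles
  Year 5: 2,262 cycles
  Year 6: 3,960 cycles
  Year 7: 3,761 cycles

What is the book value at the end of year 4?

Depreciable base = $91,333 − $22,600 = $68,733.
Rate = $68,733 / 22,911 cycles = $3 per cycle.
Year 1: 2,387 × $3 = $7,161. Book value $84,172.
Year 2: 5,110 × $3 = $15,330. Book value $68,842.
Year 3: 2,641 × $3 = $7,923. Book value $60,919.
Year 4: 2,790 × $3 = $8,370. Book value $52,549.

$52,549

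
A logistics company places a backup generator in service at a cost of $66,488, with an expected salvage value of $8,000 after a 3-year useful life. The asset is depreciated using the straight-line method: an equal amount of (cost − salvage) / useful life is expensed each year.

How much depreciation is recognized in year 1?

Depreciable base = $66,488 − $8,000 = $58,488.
Annual expense = $58,488 / 3 = $19,496.

$19,496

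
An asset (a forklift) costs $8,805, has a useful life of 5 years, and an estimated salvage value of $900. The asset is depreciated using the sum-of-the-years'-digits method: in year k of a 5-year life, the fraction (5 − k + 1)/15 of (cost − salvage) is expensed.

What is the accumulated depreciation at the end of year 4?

Depreciable base = $8,805 − $900 = $7,905.
Sum of the years' digits = 5+4+3+2+1 = 15.
Year 1: $7,905 × 5/15 = $2,635. Book value $6,170.
Year 2: $7,905 × 4/15 = $2,108. Book value $4,062.
Year 3: $7,905 × 3/15 = $1,581. Book value $2,481.
Year 4: $7,905 × 2/15 = $1,054. Book value $1,427.
Accumulated through year 4 = $8,805 − $1,427 = $7,378.

$7,378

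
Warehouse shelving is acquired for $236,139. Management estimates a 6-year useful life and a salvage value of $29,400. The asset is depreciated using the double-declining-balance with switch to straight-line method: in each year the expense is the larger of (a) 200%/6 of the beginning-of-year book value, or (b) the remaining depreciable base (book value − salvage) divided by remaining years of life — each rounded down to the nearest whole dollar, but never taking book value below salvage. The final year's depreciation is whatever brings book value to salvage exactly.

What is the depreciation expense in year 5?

$15,548

Depreciable base = $236,139 − $29,400 = $206,739.
Year 1: DB = ⌊$236,139 × 200%/6⌋ = $78,713; SL = ⌊$206,739/6⌋ = $34,456 → take DB $78,713. Book value $157,426.
Year 2: DB = ⌊$157,426 × 200%/6⌋ = $52,475; SL = ⌊$128,026/5⌋ = $25,605 → take DB $52,475. Book value $104,951.
Year 3: DB = ⌊$104,951 × 200%/6⌋ = $34,983; SL = ⌊$75,551/4⌋ = $18,887 → take DB $34,983. Book value $69,968.
Year 4: DB = ⌊$69,968 × 200%/6⌋ = $23,322; SL = ⌊$40,568/3⌋ = $13,522 → take DB $23,322. Book value $46,646.
Year 5: DB = ⌊$46,646 × 200%/6⌋ = $15,548; SL = ⌊$17,246/2⌋ = $8,623 → take DB $15,548. Book value $31,098.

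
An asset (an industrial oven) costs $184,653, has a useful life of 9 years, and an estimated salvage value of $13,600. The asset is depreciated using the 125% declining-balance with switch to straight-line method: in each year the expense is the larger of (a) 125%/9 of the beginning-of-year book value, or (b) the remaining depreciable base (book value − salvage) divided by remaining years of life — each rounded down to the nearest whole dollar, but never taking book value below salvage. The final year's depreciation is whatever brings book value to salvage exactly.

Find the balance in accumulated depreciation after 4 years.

$84,131

Depreciable base = $184,653 − $13,600 = $171,053.
Year 1: DB = ⌊$184,653 × 125%/9⌋ = $25,646; SL = ⌊$171,053/9⌋ = $19,005 → take DB $25,646. Book value $159,007.
Year 2: DB = ⌊$159,007 × 125%/9⌋ = $22,084; SL = ⌊$145,407/8⌋ = $18,175 → take DB $22,084. Book value $136,923.
Year 3: DB = ⌊$136,923 × 125%/9⌋ = $19,017; SL = ⌊$123,323/7⌋ = $17,617 → take DB $19,017. Book value $117,906.
Year 4: DB = ⌊$117,906 × 125%/9⌋ = $16,375; SL = ⌊$104,306/6⌋ = $17,384 → take SL $17,384. Book value $100,522.
Accumulated through year 4 = $184,653 − $100,522 = $84,131.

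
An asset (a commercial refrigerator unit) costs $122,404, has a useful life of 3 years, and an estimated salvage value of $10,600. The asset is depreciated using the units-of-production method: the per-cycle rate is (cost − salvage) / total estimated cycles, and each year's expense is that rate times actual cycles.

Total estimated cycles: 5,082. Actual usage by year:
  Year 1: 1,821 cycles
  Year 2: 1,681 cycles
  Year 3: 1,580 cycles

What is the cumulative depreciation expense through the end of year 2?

Depreciable base = $122,404 − $10,600 = $111,804.
Rate = $111,804 / 5,082 cycles = $22 per cycle.
Year 1: 1,821 × $22 = $40,062. Book value $82,342.
Year 2: 1,681 × $22 = $36,982. Book value $45,360.
Accumulated through year 2 = $122,404 − $45,360 = $77,044.

$77,044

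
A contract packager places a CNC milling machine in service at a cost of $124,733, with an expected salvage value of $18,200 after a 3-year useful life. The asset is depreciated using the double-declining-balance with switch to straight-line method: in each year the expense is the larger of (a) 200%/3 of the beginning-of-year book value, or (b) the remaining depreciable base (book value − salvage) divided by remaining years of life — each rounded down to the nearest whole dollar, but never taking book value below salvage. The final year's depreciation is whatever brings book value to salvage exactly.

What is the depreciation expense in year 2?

$23,378

Depreciable base = $124,733 − $18,200 = $106,533.
Year 1: DB = ⌊$124,733 × 200%/3⌋ = $83,155; SL = ⌊$106,533/3⌋ = $35,511 → take DB $83,155. Book value $41,578.
Year 2: DB = ⌊$41,578 × 200%/3⌋ = $27,718; SL = ⌊$23,378/2⌋ = $11,689 → take DB $27,718, capped at $23,378. Book value $18,200.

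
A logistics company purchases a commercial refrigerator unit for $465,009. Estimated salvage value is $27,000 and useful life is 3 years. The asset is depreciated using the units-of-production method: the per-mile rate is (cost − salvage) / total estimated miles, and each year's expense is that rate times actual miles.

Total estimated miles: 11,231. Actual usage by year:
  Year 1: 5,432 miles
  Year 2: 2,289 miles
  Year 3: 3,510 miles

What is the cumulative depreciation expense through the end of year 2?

Depreciable base = $465,009 − $27,000 = $438,009.
Rate = $438,009 / 11,231 miles = $39 per mile.
Year 1: 5,432 × $39 = $211,848. Book value $253,161.
Year 2: 2,289 × $39 = $89,271. Book value $163,890.
Accumulated through year 2 = $465,009 − $163,890 = $301,119.

$301,119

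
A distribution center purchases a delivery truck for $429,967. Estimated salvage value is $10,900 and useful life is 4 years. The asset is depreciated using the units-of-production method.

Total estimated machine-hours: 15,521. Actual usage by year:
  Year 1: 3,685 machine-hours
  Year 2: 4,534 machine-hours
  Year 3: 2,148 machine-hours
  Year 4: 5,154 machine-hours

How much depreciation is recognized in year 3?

$57,996

Depreciable base = $429,967 − $10,900 = $419,067.
Rate = $419,067 / 15,521 machine-hours = $27 per machine-hour.
Year 1: 3,685 × $27 = $99,495. Book value $330,472.
Year 2: 4,534 × $27 = $122,418. Book value $208,054.
Year 3: 2,148 × $27 = $57,996. Book value $150,058.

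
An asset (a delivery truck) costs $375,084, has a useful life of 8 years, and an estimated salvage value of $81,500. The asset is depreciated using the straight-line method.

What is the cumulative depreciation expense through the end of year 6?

Depreciable base = $375,084 − $81,500 = $293,584.
Annual expense = $293,584 / 8 = $36,698.
End of year 1: book value $338,386.
End of year 2: book value $301,688.
End of year 3: book value $264,990.
End of year 4: book value $228,292.
End of year 5: book value $191,594.
End of year 6: book value $154,896.
Accumulated through year 6 = $375,084 − $154,896 = $220,188.

$220,188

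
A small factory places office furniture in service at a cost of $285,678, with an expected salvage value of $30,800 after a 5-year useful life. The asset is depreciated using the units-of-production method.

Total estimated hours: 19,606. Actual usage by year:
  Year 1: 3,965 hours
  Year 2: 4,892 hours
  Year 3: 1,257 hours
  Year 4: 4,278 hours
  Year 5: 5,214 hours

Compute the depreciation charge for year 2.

Depreciable base = $285,678 − $30,800 = $254,878.
Rate = $254,878 / 19,606 hours = $13 per hour.
Year 1: 3,965 × $13 = $51,545. Book value $234,133.
Year 2: 4,892 × $13 = $63,596. Book value $170,537.

$63,596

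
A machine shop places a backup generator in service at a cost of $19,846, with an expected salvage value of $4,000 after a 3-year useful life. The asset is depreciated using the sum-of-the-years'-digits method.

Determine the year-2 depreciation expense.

Depreciable base = $19,846 − $4,000 = $15,846.
Sum of the years' digits = 3+2+1 = 6.
Year 1: $15,846 × 3/6 = $7,923. Book value $11,923.
Year 2: $15,846 × 2/6 = $5,282. Book value $6,641.

$5,282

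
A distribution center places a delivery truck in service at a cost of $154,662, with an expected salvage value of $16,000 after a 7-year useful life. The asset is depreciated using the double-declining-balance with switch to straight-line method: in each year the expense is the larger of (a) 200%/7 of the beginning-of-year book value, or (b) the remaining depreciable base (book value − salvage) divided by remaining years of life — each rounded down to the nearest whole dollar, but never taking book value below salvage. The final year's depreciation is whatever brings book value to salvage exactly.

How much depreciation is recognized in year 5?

$11,503

Depreciable base = $154,662 − $16,000 = $138,662.
Year 1: DB = ⌊$154,662 × 200%/7⌋ = $44,189; SL = ⌊$138,662/7⌋ = $19,808 → take DB $44,189. Book value $110,473.
Year 2: DB = ⌊$110,473 × 200%/7⌋ = $31,563; SL = ⌊$94,473/6⌋ = $15,745 → take DB $31,563. Book value $78,910.
Year 3: DB = ⌊$78,910 × 200%/7⌋ = $22,545; SL = ⌊$62,910/5⌋ = $12,582 → take DB $22,545. Book value $56,365.
Year 4: DB = ⌊$56,365 × 200%/7⌋ = $16,104; SL = ⌊$40,365/4⌋ = $10,091 → take DB $16,104. Book value $40,261.
Year 5: DB = ⌊$40,261 × 200%/7⌋ = $11,503; SL = ⌊$24,261/3⌋ = $8,087 → take DB $11,503. Book value $28,758.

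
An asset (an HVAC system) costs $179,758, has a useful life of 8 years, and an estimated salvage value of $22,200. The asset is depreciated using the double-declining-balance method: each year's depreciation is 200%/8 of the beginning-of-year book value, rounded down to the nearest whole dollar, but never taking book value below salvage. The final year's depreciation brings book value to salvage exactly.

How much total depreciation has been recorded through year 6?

$147,763

Depreciable base = $179,758 − $22,200 = $157,558.
Year 1: ⌊$179,758 × 200%/8⌋ = $44,939. Book value $134,819.
Year 2: ⌊$134,819 × 200%/8⌋ = $33,704. Book value $101,115.
Year 3: ⌊$101,115 × 200%/8⌋ = $25,278. Book value $75,837.
Year 4: ⌊$75,837 × 200%/8⌋ = $18,959. Book value $56,878.
Year 5: ⌊$56,878 × 200%/8⌋ = $14,219. Book value $42,659.
Year 6: ⌊$42,659 × 200%/8⌋ = $10,664. Book value $31,995.
Accumulated through year 6 = $179,758 − $31,995 = $147,763.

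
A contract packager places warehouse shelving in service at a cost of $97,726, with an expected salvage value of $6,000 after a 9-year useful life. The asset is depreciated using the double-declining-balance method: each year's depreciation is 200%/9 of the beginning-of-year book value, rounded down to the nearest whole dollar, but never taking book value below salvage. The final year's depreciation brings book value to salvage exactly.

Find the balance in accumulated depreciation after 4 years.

Depreciable base = $97,726 − $6,000 = $91,726.
Year 1: ⌊$97,726 × 200%/9⌋ = $21,716. Book value $76,010.
Year 2: ⌊$76,010 × 200%/9⌋ = $16,891. Book value $59,119.
Year 3: ⌊$59,119 × 200%/9⌋ = $13,137. Book value $45,982.
Year 4: ⌊$45,982 × 200%/9⌋ = $10,218. Book value $35,764.
Accumulated through year 4 = $97,726 − $35,764 = $61,962.

$61,962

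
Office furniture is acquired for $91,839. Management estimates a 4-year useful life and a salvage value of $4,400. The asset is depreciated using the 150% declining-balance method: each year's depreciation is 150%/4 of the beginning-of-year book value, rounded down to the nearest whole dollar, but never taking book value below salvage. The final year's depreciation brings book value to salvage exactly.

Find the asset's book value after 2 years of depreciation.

Depreciable base = $91,839 − $4,400 = $87,439.
Year 1: ⌊$91,839 × 150%/4⌋ = $34,439. Book value $57,400.
Year 2: ⌊$57,400 × 150%/4⌋ = $21,525. Book value $35,875.

$35,875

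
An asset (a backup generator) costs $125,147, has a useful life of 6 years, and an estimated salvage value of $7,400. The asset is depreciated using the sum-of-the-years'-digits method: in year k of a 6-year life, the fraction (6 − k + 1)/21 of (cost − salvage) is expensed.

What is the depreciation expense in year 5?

$11,214

Depreciable base = $125,147 − $7,400 = $117,747.
Sum of the years' digits = 6+5+4+3+2+1 = 21.
Year 1: $117,747 × 6/21 = $33,642. Book value $91,505.
Year 2: $117,747 × 5/21 = $28,035. Book value $63,470.
Year 3: $117,747 × 4/21 = $22,428. Book value $41,042.
Year 4: $117,747 × 3/21 = $16,821. Book value $24,221.
Year 5: $117,747 × 2/21 = $11,214. Book value $13,007.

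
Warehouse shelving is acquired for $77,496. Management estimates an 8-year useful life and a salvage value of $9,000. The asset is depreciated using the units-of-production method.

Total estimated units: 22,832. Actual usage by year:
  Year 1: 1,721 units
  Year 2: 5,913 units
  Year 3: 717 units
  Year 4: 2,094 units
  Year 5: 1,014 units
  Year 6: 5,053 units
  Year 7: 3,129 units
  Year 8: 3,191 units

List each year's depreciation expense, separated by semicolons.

$5,163; $17,739; $2,151; $6,282; $3,042; $15,159; $9,387; $9,573

Depreciable base = $77,496 − $9,000 = $68,496.
Rate = $68,496 / 22,832 units = $3 per unit.
Year 1: 1,721 × $3 = $5,163. Book value $72,333.
Year 2: 5,913 × $3 = $17,739. Book value $54,594.
Year 3: 717 × $3 = $2,151. Book value $52,443.
Year 4: 2,094 × $3 = $6,282. Book value $46,161.
Year 5: 1,014 × $3 = $3,042. Book value $43,119.
Year 6: 5,053 × $3 = $15,159. Book value $27,960.
Year 7: 3,129 × $3 = $9,387. Book value $18,573.
Year 8: 3,191 × $3 = $9,573. Book value $9,000.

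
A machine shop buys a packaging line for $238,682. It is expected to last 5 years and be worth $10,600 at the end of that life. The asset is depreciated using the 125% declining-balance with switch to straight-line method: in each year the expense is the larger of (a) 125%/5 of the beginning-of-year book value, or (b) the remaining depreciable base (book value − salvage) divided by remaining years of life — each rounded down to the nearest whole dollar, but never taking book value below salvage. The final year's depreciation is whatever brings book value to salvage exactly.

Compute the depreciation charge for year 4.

Depreciable base = $238,682 − $10,600 = $228,082.
Year 1: DB = ⌊$238,682 × 125%/5⌋ = $59,670; SL = ⌊$228,082/5⌋ = $45,616 → take DB $59,670. Book value $179,012.
Year 2: DB = ⌊$179,012 × 125%/5⌋ = $44,753; SL = ⌊$168,412/4⌋ = $42,103 → take DB $44,753. Book value $134,259.
Year 3: DB = ⌊$134,259 × 125%/5⌋ = $33,564; SL = ⌊$123,659/3⌋ = $41,219 → take SL $41,219. Book value $93,040.
Year 4: DB = ⌊$93,040 × 125%/5⌋ = $23,260; SL = ⌊$82,440/2⌋ = $41,220 → take SL $41,220. Book value $51,820.

$41,220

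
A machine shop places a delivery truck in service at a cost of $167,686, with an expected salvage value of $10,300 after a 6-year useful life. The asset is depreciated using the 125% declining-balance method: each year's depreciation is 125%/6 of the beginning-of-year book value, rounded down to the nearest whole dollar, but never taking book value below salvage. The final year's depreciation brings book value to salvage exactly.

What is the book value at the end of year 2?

Depreciable base = $167,686 − $10,300 = $157,386.
Year 1: ⌊$167,686 × 125%/6⌋ = $34,934. Book value $132,752.
Year 2: ⌊$132,752 × 125%/6⌋ = $27,656. Book value $105,096.

$105,096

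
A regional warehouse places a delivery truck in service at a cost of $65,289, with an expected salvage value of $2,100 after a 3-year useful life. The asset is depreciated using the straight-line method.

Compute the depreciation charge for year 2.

$21,063

Depreciable base = $65,289 − $2,100 = $63,189.
Annual expense = $63,189 / 3 = $21,063.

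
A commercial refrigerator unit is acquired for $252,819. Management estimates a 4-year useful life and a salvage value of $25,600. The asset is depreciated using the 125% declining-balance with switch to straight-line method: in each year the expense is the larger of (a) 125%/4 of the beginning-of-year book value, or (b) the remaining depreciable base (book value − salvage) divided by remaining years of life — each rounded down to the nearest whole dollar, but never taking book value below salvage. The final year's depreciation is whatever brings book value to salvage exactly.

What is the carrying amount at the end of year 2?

$119,498

Depreciable base = $252,819 − $25,600 = $227,219.
Year 1: DB = ⌊$252,819 × 125%/4⌋ = $79,005; SL = ⌊$227,219/4⌋ = $56,804 → take DB $79,005. Book value $173,814.
Year 2: DB = ⌊$173,814 × 125%/4⌋ = $54,316; SL = ⌊$148,214/3⌋ = $49,404 → take DB $54,316. Book value $119,498.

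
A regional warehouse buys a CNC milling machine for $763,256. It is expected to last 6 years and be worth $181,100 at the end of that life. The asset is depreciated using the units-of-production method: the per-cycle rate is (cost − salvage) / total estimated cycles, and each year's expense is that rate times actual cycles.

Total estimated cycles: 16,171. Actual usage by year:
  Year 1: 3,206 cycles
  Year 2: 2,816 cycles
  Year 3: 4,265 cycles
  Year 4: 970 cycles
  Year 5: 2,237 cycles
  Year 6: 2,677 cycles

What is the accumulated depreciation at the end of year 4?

Depreciable base = $763,256 − $181,100 = $582,156.
Rate = $582,156 / 16,171 cycles = $36 per cycle.
Year 1: 3,206 × $36 = $115,416. Book value $647,840.
Year 2: 2,816 × $36 = $101,376. Book value $546,464.
Year 3: 4,265 × $36 = $153,540. Book value $392,924.
Year 4: 970 × $36 = $34,920. Book value $358,004.
Accumulated through year 4 = $763,256 − $358,004 = $405,252.

$405,252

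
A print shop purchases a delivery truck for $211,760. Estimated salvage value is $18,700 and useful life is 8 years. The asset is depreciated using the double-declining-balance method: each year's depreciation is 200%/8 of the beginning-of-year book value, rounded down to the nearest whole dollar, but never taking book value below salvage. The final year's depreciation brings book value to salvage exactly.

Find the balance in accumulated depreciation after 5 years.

Depreciable base = $211,760 − $18,700 = $193,060.
Year 1: ⌊$211,760 × 200%/8⌋ = $52,940. Book value $158,820.
Year 2: ⌊$158,820 × 200%/8⌋ = $39,705. Book value $119,115.
Year 3: ⌊$119,115 × 200%/8⌋ = $29,778. Book value $89,337.
Year 4: ⌊$89,337 × 200%/8⌋ = $22,334. Book value $67,003.
Year 5: ⌊$67,003 × 200%/8⌋ = $16,750. Book value $50,253.
Accumulated through year 5 = $211,760 − $50,253 = $161,507.

$161,507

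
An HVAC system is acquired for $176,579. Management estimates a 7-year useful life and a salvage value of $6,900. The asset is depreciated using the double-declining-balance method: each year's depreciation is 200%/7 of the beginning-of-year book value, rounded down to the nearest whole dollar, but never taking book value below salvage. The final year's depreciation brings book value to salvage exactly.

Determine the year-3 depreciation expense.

Depreciable base = $176,579 − $6,900 = $169,679.
Year 1: ⌊$176,579 × 200%/7⌋ = $50,451. Book value $126,128.
Year 2: ⌊$126,128 × 200%/7⌋ = $36,036. Book value $90,092.
Year 3: ⌊$90,092 × 200%/7⌋ = $25,740. Book value $64,352.

$25,740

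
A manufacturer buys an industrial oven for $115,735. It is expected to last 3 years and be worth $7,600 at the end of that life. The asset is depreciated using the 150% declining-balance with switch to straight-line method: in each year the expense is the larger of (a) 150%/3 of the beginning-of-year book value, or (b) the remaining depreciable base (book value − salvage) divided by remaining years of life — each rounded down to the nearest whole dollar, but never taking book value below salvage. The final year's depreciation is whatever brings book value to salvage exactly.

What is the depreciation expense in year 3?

Depreciable base = $115,735 − $7,600 = $108,135.
Year 1: DB = ⌊$115,735 × 150%/3⌋ = $57,867; SL = ⌊$108,135/3⌋ = $36,045 → take DB $57,867. Book value $57,868.
Year 2: DB = ⌊$57,868 × 150%/3⌋ = $28,934; SL = ⌊$50,268/2⌋ = $25,134 → take DB $28,934. Book value $28,934.
Year 3 (final): $28,934 − $7,600 = $21,334. Book value $7,600.

$21,334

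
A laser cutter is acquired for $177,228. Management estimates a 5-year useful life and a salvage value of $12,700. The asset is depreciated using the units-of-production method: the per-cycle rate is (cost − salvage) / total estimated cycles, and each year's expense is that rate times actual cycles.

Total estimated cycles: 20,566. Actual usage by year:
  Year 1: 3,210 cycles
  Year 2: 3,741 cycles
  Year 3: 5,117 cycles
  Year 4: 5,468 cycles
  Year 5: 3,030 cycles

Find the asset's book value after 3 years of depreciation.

$80,684

Depreciable base = $177,228 − $12,700 = $164,528.
Rate = $164,528 / 20,566 cycles = $8 per cycle.
Year 1: 3,210 × $8 = $25,680. Book value $151,548.
Year 2: 3,741 × $8 = $29,928. Book value $121,620.
Year 3: 5,117 × $8 = $40,936. Book value $80,684.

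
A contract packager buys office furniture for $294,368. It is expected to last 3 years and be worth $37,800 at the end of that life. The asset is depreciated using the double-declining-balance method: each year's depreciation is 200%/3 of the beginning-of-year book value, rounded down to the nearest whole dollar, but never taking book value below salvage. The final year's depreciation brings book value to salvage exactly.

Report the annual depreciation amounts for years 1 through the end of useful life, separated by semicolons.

$196,245; $60,323; $0

Depreciable base = $294,368 − $37,800 = $256,568.
Year 1: ⌊$294,368 × 200%/3⌋ = $196,245. Book value $98,123.
Year 2: ⌊$98,123 × 200%/3⌋ = $65,415, capped at $60,323. Book value $37,800.
Year 3 (final): $37,800 − $37,800 = $0. Book value $37,800.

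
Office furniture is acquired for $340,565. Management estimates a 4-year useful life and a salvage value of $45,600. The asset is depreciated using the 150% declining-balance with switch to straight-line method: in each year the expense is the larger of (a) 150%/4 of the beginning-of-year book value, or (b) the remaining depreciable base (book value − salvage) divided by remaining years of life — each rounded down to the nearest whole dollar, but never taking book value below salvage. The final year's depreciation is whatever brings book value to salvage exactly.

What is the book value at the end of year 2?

Depreciable base = $340,565 − $45,600 = $294,965.
Year 1: DB = ⌊$340,565 × 150%/4⌋ = $127,711; SL = ⌊$294,965/4⌋ = $73,741 → take DB $127,711. Book value $212,854.
Year 2: DB = ⌊$212,854 × 150%/4⌋ = $79,820; SL = ⌊$167,254/3⌋ = $55,751 → take DB $79,820. Book value $133,034.

$133,034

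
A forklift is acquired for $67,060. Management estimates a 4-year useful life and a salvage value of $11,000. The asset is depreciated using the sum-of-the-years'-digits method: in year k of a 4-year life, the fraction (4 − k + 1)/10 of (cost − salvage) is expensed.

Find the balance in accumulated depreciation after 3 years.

Depreciable base = $67,060 − $11,000 = $56,060.
Sum of the years' digits = 4+3+2+1 = 10.
Year 1: $56,060 × 4/10 = $22,424. Book value $44,636.
Year 2: $56,060 × 3/10 = $16,818. Book value $27,818.
Year 3: $56,060 × 2/10 = $11,212. Book value $16,606.
Accumulated through year 3 = $67,060 − $16,606 = $50,454.

$50,454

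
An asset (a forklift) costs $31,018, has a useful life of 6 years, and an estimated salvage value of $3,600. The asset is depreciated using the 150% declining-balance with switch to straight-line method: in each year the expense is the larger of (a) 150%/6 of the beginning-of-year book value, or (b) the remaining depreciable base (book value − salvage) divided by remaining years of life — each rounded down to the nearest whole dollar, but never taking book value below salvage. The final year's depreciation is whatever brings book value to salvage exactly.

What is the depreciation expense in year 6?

Depreciable base = $31,018 − $3,600 = $27,418.
Year 1: DB = ⌊$31,018 × 150%/6⌋ = $7,754; SL = ⌊$27,418/6⌋ = $4,569 → take DB $7,754. Book value $23,264.
Year 2: DB = ⌊$23,264 × 150%/6⌋ = $5,816; SL = ⌊$19,664/5⌋ = $3,932 → take DB $5,816. Book value $17,448.
Year 3: DB = ⌊$17,448 × 150%/6⌋ = $4,362; SL = ⌊$13,848/4⌋ = $3,462 → take DB $4,362. Book value $13,086.
Year 4: DB = ⌊$13,086 × 150%/6⌋ = $3,271; SL = ⌊$9,486/3⌋ = $3,162 → take DB $3,271. Book value $9,815.
Year 5: DB = ⌊$9,815 × 150%/6⌋ = $2,453; SL = ⌊$6,215/2⌋ = $3,107 → take SL $3,107. Book value $6,708.
Year 6 (final): $6,708 − $3,600 = $3,108. Book value $3,600.

$3,108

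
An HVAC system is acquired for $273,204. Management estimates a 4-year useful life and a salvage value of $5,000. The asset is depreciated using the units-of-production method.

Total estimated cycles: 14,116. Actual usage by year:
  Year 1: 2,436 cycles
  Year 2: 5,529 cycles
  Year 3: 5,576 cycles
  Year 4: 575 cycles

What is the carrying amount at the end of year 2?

$121,869

Depreciable base = $273,204 − $5,000 = $268,204.
Rate = $268,204 / 14,116 cycles = $19 per cycle.
Year 1: 2,436 × $19 = $46,284. Book value $226,920.
Year 2: 5,529 × $19 = $105,051. Book value $121,869.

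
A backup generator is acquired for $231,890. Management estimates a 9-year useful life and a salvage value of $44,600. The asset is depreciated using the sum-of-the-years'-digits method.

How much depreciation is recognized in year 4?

$24,972

Depreciable base = $231,890 − $44,600 = $187,290.
Sum of the years' digits = 9+8+7+6+5+4+3+2+1 = 45.
Year 1: $187,290 × 9/45 = $37,458. Book value $194,432.
Year 2: $187,290 × 8/45 = $33,296. Book value $161,136.
Year 3: $187,290 × 7/45 = $29,134. Book value $132,002.
Year 4: $187,290 × 6/45 = $24,972. Book value $107,030.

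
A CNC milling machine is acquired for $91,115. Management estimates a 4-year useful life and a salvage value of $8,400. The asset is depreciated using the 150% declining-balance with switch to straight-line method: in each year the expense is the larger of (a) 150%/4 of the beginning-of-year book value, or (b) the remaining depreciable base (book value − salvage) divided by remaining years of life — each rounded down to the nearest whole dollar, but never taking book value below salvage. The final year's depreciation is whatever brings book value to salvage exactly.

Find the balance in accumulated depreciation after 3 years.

$69,119

Depreciable base = $91,115 − $8,400 = $82,715.
Year 1: DB = ⌊$91,115 × 150%/4⌋ = $34,168; SL = ⌊$82,715/4⌋ = $20,678 → take DB $34,168. Book value $56,947.
Year 2: DB = ⌊$56,947 × 150%/4⌋ = $21,355; SL = ⌊$48,547/3⌋ = $16,182 → take DB $21,355. Book value $35,592.
Year 3: DB = ⌊$35,592 × 150%/4⌋ = $13,347; SL = ⌊$27,192/2⌋ = $13,596 → take SL $13,596. Book value $21,996.
Accumulated through year 3 = $91,115 − $21,996 = $69,119.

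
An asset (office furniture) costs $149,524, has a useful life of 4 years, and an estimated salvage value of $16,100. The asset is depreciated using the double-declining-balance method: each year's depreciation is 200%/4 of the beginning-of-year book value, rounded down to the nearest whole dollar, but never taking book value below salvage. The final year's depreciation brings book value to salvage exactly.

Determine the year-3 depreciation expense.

Depreciable base = $149,524 − $16,100 = $133,424.
Year 1: ⌊$149,524 × 200%/4⌋ = $74,762. Book value $74,762.
Year 2: ⌊$74,762 × 200%/4⌋ = $37,381. Book value $37,381.
Year 3: ⌊$37,381 × 200%/4⌋ = $18,690. Book value $18,691.

$18,690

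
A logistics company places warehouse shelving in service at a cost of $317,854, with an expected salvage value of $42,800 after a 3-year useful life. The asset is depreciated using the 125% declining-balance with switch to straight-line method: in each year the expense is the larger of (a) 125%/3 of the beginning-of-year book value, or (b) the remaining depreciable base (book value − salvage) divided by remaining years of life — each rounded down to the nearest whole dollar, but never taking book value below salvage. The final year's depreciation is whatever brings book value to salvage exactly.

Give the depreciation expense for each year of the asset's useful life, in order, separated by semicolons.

Depreciable base = $317,854 − $42,800 = $275,054.
Year 1: DB = ⌊$317,854 × 125%/3⌋ = $132,439; SL = ⌊$275,054/3⌋ = $91,684 → take DB $132,439. Book value $185,415.
Year 2: DB = ⌊$185,415 × 125%/3⌋ = $77,256; SL = ⌊$142,615/2⌋ = $71,307 → take DB $77,256. Book value $108,159.
Year 3 (final): $108,159 − $42,800 = $65,359. Book value $42,800.

$132,439; $77,256; $65,359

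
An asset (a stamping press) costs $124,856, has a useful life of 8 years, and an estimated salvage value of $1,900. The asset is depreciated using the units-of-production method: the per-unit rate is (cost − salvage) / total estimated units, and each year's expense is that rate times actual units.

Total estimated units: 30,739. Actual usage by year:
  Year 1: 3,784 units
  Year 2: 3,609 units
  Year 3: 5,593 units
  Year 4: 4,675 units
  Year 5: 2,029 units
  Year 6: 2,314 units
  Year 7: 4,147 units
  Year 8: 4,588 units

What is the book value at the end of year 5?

Depreciable base = $124,856 − $1,900 = $122,956.
Rate = $122,956 / 30,739 units = $4 per unit.
Year 1: 3,784 × $4 = $15,136. Book value $109,720.
Year 2: 3,609 × $4 = $14,436. Book value $95,284.
Year 3: 5,593 × $4 = $22,372. Book value $72,912.
Year 4: 4,675 × $4 = $18,700. Book value $54,212.
Year 5: 2,029 × $4 = $8,116. Book value $46,096.

$46,096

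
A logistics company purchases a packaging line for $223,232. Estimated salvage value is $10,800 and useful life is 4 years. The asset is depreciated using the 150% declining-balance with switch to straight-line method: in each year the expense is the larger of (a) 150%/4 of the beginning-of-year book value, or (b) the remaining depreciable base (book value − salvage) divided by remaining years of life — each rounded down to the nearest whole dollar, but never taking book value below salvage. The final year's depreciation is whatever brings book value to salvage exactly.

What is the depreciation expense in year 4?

Depreciable base = $223,232 − $10,800 = $212,432.
Year 1: DB = ⌊$223,232 × 150%/4⌋ = $83,712; SL = ⌊$212,432/4⌋ = $53,108 → take DB $83,712. Book value $139,520.
Year 2: DB = ⌊$139,520 × 150%/4⌋ = $52,320; SL = ⌊$128,720/3⌋ = $42,906 → take DB $52,320. Book value $87,200.
Year 3: DB = ⌊$87,200 × 150%/4⌋ = $32,700; SL = ⌊$76,400/2⌋ = $38,200 → take SL $38,200. Book value $49,000.
Year 4 (final): $49,000 − $10,800 = $38,200. Book value $10,800.

$38,200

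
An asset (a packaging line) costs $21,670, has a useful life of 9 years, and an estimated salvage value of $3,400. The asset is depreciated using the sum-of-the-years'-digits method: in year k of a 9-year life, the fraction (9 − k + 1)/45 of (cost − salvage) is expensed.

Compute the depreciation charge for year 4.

Depreciable base = $21,670 − $3,400 = $18,270.
Sum of the years' digits = 9+8+7+6+5+4+3+2+1 = 45.
Year 1: $18,270 × 9/45 = $3,654. Book value $18,016.
Year 2: $18,270 × 8/45 = $3,248. Book value $14,768.
Year 3: $18,270 × 7/45 = $2,842. Book value $11,926.
Year 4: $18,270 × 6/45 = $2,436. Book value $9,490.

$2,436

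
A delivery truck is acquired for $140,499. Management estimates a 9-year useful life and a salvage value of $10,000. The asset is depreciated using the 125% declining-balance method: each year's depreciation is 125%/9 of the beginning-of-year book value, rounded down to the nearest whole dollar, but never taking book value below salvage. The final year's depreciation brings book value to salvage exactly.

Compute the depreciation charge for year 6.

$9,239

Depreciable base = $140,499 − $10,000 = $130,499.
Year 1: ⌊$140,499 × 125%/9⌋ = $19,513. Book value $120,986.
Year 2: ⌊$120,986 × 125%/9⌋ = $16,803. Book value $104,183.
Year 3: ⌊$104,183 × 125%/9⌋ = $14,469. Book value $89,714.
Year 4: ⌊$89,714 × 125%/9⌋ = $12,460. Book value $77,254.
Year 5: ⌊$77,254 × 125%/9⌋ = $10,729. Book value $66,525.
Year 6: ⌊$66,525 × 125%/9⌋ = $9,239. Book value $57,286.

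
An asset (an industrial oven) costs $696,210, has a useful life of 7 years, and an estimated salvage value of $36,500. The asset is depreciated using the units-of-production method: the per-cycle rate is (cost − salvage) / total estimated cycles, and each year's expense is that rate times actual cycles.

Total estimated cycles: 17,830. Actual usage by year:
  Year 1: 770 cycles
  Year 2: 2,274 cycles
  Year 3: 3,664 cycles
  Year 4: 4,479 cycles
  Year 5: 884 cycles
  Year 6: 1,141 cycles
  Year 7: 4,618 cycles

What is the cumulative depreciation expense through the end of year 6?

$488,844

Depreciable base = $696,210 − $36,500 = $659,710.
Rate = $659,710 / 17,830 cycles = $37 per cycle.
Year 1: 770 × $37 = $28,490. Book value $667,720.
Year 2: 2,274 × $37 = $84,138. Book value $583,582.
Year 3: 3,664 × $37 = $135,568. Book value $448,014.
Year 4: 4,479 × $37 = $165,723. Book value $282,291.
Year 5: 884 × $37 = $32,708. Book value $249,583.
Year 6: 1,141 × $37 = $42,217. Book value $207,366.
Accumulated through year 6 = $696,210 − $207,366 = $488,844.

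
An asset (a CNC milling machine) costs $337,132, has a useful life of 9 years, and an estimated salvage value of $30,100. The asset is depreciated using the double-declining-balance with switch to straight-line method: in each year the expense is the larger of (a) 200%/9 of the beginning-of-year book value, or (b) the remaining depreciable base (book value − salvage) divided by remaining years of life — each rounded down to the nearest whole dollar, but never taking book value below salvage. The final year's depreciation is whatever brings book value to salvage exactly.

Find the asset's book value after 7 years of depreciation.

$58,050

Depreciable base = $337,132 − $30,100 = $307,032.
Year 1: DB = ⌊$337,132 × 200%/9⌋ = $74,918; SL = ⌊$307,032/9⌋ = $34,114 → take DB $74,918. Book value $262,214.
Year 2: DB = ⌊$262,214 × 200%/9⌋ = $58,269; SL = ⌊$232,114/8⌋ = $29,014 → take DB $58,269. Book value $203,945.
Year 3: DB = ⌊$203,945 × 200%/9⌋ = $45,321; SL = ⌊$173,845/7⌋ = $24,835 → take DB $45,321. Book value $158,624.
Year 4: DB = ⌊$158,624 × 200%/9⌋ = $35,249; SL = ⌊$128,524/6⌋ = $21,420 → take DB $35,249. Book value $123,375.
Year 5: DB = ⌊$123,375 × 200%/9⌋ = $27,416; SL = ⌊$93,275/5⌋ = $18,655 → take DB $27,416. Book value $95,959.
Year 6: DB = ⌊$95,959 × 200%/9⌋ = $21,324; SL = ⌊$65,859/4⌋ = $16,464 → take DB $21,324. Book value $74,635.
Year 7: DB = ⌊$74,635 × 200%/9⌋ = $16,585; SL = ⌊$44,535/3⌋ = $14,845 → take DB $16,585. Book value $58,050.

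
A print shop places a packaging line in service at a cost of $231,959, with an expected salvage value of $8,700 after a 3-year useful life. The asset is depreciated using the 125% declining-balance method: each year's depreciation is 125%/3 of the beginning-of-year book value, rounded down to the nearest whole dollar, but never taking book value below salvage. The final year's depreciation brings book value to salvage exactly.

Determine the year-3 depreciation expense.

Depreciable base = $231,959 − $8,700 = $223,259.
Year 1: ⌊$231,959 × 125%/3⌋ = $96,649. Book value $135,310.
Year 2: ⌊$135,310 × 125%/3⌋ = $56,379. Book value $78,931.
Year 3 (final): $78,931 − $8,700 = $70,231. Book value $8,700.

$70,231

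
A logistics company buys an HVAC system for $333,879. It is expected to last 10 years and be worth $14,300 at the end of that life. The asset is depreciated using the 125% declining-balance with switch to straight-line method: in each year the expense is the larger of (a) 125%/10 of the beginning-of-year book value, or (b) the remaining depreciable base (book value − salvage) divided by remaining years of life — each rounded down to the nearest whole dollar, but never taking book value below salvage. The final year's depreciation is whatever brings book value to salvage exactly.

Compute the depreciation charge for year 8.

$29,911

Depreciable base = $333,879 − $14,300 = $319,579.
Year 1: DB = ⌊$333,879 × 125%/10⌋ = $41,734; SL = ⌊$319,579/10⌋ = $31,957 → take DB $41,734. Book value $292,145.
Year 2: DB = ⌊$292,145 × 125%/10⌋ = $36,518; SL = ⌊$277,845/9⌋ = $30,871 → take DB $36,518. Book value $255,627.
Year 3: DB = ⌊$255,627 × 125%/10⌋ = $31,953; SL = ⌊$241,327/8⌋ = $30,165 → take DB $31,953. Book value $223,674.
Year 4: DB = ⌊$223,674 × 125%/10⌋ = $27,959; SL = ⌊$209,374/7⌋ = $29,910 → take SL $29,910. Book value $193,764.
Year 5: DB = ⌊$193,764 × 125%/10⌋ = $24,220; SL = ⌊$179,464/6⌋ = $29,910 → take SL $29,910. Book value $163,854.
Year 6: DB = ⌊$163,854 × 125%/10⌋ = $20,481; SL = ⌊$149,554/5⌋ = $29,910 → take SL $29,910. Book value $133,944.
Year 7: DB = ⌊$133,944 × 125%/10⌋ = $16,743; SL = ⌊$119,644/4⌋ = $29,911 → take SL $29,911. Book value $104,033.
Year 8: DB = ⌊$104,033 × 125%/10⌋ = $13,004; SL = ⌊$89,733/3⌋ = $29,911 → take SL $29,911. Book value $74,122.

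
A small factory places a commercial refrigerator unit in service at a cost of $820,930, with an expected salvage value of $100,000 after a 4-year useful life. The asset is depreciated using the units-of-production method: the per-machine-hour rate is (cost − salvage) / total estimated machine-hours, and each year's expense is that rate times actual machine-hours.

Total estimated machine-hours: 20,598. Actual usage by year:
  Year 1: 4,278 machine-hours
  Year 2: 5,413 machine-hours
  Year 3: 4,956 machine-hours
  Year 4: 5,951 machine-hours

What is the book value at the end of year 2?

Depreciable base = $820,930 − $100,000 = $720,930.
Rate = $720,930 / 20,598 machine-hours = $35 per machine-hour.
Year 1: 4,278 × $35 = $149,730. Book value $671,200.
Year 2: 5,413 × $35 = $189,455. Book value $481,745.

$481,745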